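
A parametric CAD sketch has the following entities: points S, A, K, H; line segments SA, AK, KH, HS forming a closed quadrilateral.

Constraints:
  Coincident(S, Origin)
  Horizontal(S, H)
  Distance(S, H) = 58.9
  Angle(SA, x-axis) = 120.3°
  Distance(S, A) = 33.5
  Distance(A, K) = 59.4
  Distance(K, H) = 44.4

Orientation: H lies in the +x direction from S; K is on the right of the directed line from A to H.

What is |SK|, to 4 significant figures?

26.38

S is at the origin; S and H share the same y with |SH| = 58.9 and H in +x, so H = (58.9, 0). SA runs at 120.3° with |SA| = 33.5, so A = (-16.90, 28.92). K is determined by |AK| = 59.4 and |KH| = 44.4 together: it lies at the intersection of circle(A, 59.4) and circle(H, 44.4). With |AH| = 81.13, the foot of the radical line on AH is 50.16 from A and the perpendicular offset is √(59.4² − 50.16²) = 31.81. Taking the right-of-AH solution: K = (18.62, -18.68).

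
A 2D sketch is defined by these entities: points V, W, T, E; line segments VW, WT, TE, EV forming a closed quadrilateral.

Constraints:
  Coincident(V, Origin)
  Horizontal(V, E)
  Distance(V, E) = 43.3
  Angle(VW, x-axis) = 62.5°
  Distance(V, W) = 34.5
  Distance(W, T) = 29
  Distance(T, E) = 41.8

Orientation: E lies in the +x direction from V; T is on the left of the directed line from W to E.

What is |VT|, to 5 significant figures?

59.739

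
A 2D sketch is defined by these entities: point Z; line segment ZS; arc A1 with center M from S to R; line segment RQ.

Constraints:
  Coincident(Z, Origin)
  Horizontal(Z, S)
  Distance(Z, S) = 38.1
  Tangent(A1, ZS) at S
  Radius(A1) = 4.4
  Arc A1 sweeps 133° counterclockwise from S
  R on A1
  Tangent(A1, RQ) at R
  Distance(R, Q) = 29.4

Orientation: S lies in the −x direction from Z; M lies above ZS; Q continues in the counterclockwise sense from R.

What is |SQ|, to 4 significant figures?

33.45

Z is at the origin; Z and S share the same y with |ZS| = 38.1 and S on the −x side, so S = (-38.10, 0.000). Since A1 is tangent to ZS there, MS ⟂ ZS, so M = S + (0, 4.4) = (-38.10, 4.400). On A1, S sits at bearing -90° from M; a 133° counterclockwise sweep puts R at bearing 43°, so R = M + 4.4·(cos 43°, sin 43°) = (-34.88, 7.401). A1 meets RQ tangentially, so MR is at right angles to RQ, so RQ runs along (−sin 43°, cos 43°); with |RQ| = 29.4, Q = (-54.93, 28.90). Then |SQ| = |Q − S| = 33.45.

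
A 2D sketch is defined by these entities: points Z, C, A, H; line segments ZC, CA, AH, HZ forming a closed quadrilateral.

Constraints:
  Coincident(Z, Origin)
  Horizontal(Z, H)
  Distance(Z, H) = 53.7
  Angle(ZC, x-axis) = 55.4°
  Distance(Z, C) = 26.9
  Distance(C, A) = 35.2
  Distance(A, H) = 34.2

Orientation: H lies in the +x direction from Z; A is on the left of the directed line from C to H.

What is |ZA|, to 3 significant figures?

59.1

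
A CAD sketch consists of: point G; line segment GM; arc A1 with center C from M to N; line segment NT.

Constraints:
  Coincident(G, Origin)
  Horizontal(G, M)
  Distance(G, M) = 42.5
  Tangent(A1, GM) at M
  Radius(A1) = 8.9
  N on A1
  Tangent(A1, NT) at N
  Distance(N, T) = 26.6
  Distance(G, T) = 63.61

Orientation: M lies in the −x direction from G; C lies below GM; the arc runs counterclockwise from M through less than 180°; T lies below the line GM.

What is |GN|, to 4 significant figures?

52.04

Checks: ∠(CM, MG) = 90.00° ✓; |CN| = 8.900 ✓; ∠(CN, NT) = 90.00° ✓; |NT| = 26.60 ✓; |GT| = 63.61 ✓.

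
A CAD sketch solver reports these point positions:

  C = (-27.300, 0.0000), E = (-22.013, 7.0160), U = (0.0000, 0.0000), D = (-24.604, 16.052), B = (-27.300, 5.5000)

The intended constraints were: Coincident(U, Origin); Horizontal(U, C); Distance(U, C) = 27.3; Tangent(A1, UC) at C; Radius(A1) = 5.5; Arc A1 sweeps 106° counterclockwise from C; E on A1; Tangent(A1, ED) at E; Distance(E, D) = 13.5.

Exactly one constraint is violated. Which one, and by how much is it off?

Distance(E, D) = 13.5 — off by 4.10.

U = (0.00, 0.00) ✓; U.y = 0.00, C.y = 0.00 ✓; |UC| = 27.30 ✓; ∠(BC, CU) = 90.00° ✓; |BC| = 5.500 ✓; bearing(B→E) − bearing(B→C) = 106.0° ✓; |BE| = 5.500 ✓; ∠(BE, ED) = 90.00° ✓; |ED| = 9.400 ✗.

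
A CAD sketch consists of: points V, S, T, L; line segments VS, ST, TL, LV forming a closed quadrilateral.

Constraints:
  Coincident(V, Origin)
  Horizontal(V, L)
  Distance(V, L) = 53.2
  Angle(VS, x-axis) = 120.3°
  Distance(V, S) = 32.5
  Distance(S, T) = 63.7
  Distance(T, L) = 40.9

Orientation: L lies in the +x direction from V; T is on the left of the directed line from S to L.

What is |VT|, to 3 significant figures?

61.2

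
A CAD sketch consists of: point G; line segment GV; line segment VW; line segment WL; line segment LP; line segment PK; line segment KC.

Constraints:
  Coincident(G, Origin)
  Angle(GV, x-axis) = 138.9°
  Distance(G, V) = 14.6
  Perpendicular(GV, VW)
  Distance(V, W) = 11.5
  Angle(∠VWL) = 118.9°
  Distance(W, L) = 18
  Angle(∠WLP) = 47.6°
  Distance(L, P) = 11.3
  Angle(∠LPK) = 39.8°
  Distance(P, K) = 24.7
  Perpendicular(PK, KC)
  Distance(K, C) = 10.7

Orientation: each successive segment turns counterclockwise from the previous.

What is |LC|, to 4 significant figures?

16.39

G is at the origin; GV runs at 138.9° with length 14.6, so V = (-11.00, 9.598). GV is perpendicular to VW, so VW runs at -131.1°; with |VW| = 11.5, W = (-18.56, 0.9317). ∠VWL = 118.9° gives WL at -70.00° from the x-axis; with |WL| = 18.0, L = (-12.41, -15.98). ∠WLP = 47.6° gives LP at 62.40° from the x-axis; with |LP| = 11.3, P = (-7.170, -5.969). ∠LPK = 39.8° gives PK at -157.4° from the x-axis; with |PK| = 24.7, K = (-29.97, -15.46). PK ⟂ KC, so KC runs at -67.40°; with |KC| = 10.7, C = (-25.86, -25.34). Then |LC| = |C − L| = 16.39.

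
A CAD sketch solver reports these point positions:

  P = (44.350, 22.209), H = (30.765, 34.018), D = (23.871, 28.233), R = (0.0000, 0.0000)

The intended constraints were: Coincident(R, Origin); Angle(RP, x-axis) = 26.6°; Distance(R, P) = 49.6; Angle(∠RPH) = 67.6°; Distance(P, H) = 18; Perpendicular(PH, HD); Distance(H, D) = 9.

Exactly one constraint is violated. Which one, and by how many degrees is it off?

Perpendicular(PH, HD) — off by 9.00°.

R = (0.00, 0.00) ✓; RP at 26.60° ✓; |RP| = 49.60 ✓; ∠RPH = 67.60° ✓; |PH| = 18.00 ✓; ∠(PH, HD) = 81.00° ✗; |HD| = 9.000 ✓.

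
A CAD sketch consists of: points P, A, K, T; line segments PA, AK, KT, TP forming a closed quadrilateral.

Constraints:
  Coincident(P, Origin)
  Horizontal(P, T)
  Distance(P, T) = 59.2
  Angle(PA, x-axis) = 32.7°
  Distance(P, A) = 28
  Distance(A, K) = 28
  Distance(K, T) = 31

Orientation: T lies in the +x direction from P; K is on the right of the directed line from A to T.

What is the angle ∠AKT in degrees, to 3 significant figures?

81.8°

P is at the origin; P and T share the same y with |PT| = 59.2 and T in +x, so T = (59.2, 0). PA runs at 32.7° with |PA| = 28.0, so A = (23.6, 15.1). K is determined by |AK| = 28.0 and |KT| = 31.0 together: it lies at the intersection of circle(A, 28.0) and circle(T, 31.0). With |AT| = 38.7, the foot of the radical line on AT is 17.1 from A and the perpendicular offset is √(28.0² − 17.1²) = 22.2. Taking the right-of-AT solution: K = (30.6, -12.0).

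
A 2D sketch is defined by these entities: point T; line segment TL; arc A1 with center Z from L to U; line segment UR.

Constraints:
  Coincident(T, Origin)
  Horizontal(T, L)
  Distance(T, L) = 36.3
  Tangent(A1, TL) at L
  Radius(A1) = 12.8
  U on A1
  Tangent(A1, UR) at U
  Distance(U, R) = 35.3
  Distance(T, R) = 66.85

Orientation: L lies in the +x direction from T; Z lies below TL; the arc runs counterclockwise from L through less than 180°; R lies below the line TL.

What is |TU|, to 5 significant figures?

32.441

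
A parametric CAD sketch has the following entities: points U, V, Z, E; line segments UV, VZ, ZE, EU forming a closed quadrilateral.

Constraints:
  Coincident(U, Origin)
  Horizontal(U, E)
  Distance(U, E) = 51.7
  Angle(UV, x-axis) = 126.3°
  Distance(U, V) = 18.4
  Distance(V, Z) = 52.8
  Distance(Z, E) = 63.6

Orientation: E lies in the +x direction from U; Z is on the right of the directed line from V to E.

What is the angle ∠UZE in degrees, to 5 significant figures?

54.379°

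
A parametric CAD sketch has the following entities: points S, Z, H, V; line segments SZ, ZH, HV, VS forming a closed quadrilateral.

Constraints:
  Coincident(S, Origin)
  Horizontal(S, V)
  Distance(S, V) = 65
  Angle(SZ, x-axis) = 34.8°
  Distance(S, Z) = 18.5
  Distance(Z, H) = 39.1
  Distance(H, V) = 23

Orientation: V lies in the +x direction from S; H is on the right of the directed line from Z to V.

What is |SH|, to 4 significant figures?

48.07

Checks: S.y = 0.00, V.y = 0.00 ✓; |ZH| = 39.10 ✓; |HV| = 23.00 ✓.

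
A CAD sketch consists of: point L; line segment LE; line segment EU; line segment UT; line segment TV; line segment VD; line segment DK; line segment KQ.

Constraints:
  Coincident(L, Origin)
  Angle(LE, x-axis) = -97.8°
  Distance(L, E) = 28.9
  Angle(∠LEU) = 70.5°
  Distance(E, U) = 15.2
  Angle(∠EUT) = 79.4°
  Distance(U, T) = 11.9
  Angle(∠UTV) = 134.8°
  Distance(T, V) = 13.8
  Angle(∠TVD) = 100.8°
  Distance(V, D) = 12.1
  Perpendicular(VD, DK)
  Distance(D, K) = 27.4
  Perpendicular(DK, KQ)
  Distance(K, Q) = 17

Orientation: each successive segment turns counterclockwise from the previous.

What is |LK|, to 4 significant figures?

35.83

∠TVD = 100.8° gives VD at -123.3° from the x-axis; with |VD| = 12.1, D = (-12.95, -19.37). The perpendicularity gives DK at right angles to VD, so DK runs at -33.30°; with |DK| = 27.4, K = (9.955, -34.42). Then |LK| = |K − L| = 35.83.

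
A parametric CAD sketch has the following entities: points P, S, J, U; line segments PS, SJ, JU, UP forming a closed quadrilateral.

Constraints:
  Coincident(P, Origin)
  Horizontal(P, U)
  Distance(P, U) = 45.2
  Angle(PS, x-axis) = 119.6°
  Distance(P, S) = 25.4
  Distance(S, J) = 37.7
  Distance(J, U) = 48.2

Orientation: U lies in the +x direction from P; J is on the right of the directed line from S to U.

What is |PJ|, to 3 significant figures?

13.8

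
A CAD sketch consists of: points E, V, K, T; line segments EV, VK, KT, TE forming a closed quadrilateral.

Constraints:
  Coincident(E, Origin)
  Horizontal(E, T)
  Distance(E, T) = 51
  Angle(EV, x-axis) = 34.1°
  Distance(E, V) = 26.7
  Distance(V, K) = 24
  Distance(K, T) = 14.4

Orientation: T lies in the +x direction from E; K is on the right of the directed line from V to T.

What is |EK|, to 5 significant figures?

37.294

Checks: |VK| = 24.00 ✓; |KT| = 14.40 ✓.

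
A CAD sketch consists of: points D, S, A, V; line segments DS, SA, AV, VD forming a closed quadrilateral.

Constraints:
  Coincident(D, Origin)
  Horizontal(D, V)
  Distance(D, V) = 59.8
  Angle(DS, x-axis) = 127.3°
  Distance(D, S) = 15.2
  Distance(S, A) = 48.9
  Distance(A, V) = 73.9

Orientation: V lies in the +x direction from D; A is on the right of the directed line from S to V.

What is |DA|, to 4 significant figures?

36.84

Checks: DS at 127.3° ✓; |SA| = 48.90 ✓; |AV| = 73.90 ✓.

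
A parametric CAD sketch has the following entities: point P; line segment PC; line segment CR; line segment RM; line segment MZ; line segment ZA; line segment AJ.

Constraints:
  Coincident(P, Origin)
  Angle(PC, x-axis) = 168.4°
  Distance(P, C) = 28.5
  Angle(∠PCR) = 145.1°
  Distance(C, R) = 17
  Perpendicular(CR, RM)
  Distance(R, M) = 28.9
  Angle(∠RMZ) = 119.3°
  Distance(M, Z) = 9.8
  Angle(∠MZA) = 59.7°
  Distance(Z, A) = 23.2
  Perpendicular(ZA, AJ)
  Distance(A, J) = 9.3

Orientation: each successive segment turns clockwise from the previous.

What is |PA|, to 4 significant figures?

32.75

∠RMZ = 119.3° gives MZ at -17.20° from the x-axis; with |MZ| = 9.8, Z = (-9.295, 35.06). ∠MZA = 59.7° gives ZA at -137.5° from the x-axis; with |ZA| = 23.2, A = (-26.40, 19.38). Then |PA| = |A − P| = 32.75.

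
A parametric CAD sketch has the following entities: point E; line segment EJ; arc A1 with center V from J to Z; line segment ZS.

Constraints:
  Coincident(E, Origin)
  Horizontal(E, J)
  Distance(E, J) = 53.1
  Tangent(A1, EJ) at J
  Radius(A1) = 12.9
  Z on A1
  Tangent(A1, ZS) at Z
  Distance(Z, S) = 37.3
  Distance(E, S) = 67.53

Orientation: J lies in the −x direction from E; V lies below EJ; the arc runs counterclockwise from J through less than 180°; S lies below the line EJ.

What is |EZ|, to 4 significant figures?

66.98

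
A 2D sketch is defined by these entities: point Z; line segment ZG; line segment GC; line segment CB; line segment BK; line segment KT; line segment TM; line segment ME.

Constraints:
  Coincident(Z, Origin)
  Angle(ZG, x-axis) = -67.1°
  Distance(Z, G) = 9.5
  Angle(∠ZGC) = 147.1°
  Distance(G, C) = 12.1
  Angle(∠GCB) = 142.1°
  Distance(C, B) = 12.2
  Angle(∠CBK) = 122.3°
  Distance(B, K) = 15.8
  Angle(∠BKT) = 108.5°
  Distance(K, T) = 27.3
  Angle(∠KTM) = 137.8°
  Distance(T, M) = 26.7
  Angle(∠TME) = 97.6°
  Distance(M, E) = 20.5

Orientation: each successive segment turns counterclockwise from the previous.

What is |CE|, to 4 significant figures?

34.34

Z is at the origin; ZG runs at -67.1° with length 9.5, so G = (3.697, -8.751). ∠ZGC = 147.1° gives GC at -34.20° from the x-axis; with |GC| = 12.1, C = (13.70, -15.55). ∠GCB = 142.1° gives CB at 3.700° from the x-axis; with |CB| = 12.2, B = (25.88, -14.77). ∠CBK = 122.3° gives BK at 61.40° from the x-axis; with |BK| = 15.8, K = (33.44, -0.8930). ∠BKT = 108.5° gives KT at 132.9° from the x-axis; with |KT| = 27.3, T = (14.86, 19.11). ∠KTM = 137.8° gives TM at 175.1° from the x-axis; with |TM| = 26.7, M = (-11.74, 21.39). ∠TME = 97.6° gives ME at -102.5° from the x-axis; with |ME| = 20.5, E = (-16.18, 1.372). Then |CE| = |E − C| = 34.34.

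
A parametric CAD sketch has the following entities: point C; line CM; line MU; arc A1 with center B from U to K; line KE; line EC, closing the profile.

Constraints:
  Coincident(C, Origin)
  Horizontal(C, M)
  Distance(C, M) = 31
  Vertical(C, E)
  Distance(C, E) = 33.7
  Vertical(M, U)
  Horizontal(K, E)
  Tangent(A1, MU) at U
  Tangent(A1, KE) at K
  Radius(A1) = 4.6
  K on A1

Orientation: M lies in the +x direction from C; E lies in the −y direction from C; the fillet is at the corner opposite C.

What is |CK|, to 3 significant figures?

42.8

C is at the origin; CM is horizontal with |CM| = 31.0 and M on the +x side, so M = (31.0, 0.00). C and E share the same x with |CE| = 33.7 and E on the −y side, so E = (0.00, -33.7). The virtual corner opposite C is at (31.0, -33.7). The tangent condition forces BU to be normal to MU and A1 meets KE tangentially, so BK is at right angles to KE, with radius 4.6, so the center B sits 4.6 in from both sides at B = (26.4, -29.1). That places the tangent points at U = (31.0, -29.1) on MU and K = (26.4, -33.7) on KE. Then |CK| = |K − C| = 42.8.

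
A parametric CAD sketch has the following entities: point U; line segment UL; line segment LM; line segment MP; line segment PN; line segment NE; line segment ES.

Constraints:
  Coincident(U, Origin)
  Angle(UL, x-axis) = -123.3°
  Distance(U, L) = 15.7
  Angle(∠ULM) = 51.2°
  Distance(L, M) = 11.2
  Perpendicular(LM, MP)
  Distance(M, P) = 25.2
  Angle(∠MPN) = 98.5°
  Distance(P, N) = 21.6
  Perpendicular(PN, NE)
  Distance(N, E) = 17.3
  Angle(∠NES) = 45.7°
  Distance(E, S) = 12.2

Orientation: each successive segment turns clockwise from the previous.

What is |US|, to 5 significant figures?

14.092

U is at the origin; UL runs at -123.3° with length 15.7, so L = (-8.6197, -13.122). ∠ULM = 51.2° gives LM at 107.90° from the x-axis; with |LM| = 11.2, M = (-12.062, -2.4643). LM is perpendicular to MP, so MP runs at 17.900°; with |MP| = 25.2, P = (11.918, 5.2811). ∠MPN = 98.5° gives PN at -63.600° from the x-axis; with |PN| = 21.6, N = (21.522, -14.066). PN ⟂ NE, so NE runs at -153.60°; with |NE| = 17.3, E = (6.0264, -21.758). ∠NES = 45.7° gives ES at 72.100° from the x-axis; with |ES| = 12.2, S = (9.7762, -10.149). Then |US| = |S − U| = 14.092.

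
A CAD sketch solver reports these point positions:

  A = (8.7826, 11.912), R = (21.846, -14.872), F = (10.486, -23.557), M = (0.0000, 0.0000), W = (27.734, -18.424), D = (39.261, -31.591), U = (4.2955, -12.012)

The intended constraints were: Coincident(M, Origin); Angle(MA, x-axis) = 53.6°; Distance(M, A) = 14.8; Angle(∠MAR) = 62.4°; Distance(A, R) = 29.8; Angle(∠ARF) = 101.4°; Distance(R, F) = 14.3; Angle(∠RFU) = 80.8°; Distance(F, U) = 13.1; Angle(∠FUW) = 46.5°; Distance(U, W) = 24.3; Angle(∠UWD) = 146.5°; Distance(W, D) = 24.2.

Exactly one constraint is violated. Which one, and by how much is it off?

Distance(W, D) = 24.2 — off by 6.70.

M = (0.00, 0.00) ✓; MA at 53.60° ✓; |MA| = 14.80 ✓; ∠MAR = 62.40° ✓; |AR| = 29.80 ✓; ∠ARF = 101.4° ✓; |RF| = 14.30 ✓; ∠RFU = 80.80° ✓; |FU| = 13.10 ✓; ∠FUW = 46.50° ✓; |UW| = 24.30 ✓; ∠UWD = 146.5° ✓; |WD| = 17.50 ✗.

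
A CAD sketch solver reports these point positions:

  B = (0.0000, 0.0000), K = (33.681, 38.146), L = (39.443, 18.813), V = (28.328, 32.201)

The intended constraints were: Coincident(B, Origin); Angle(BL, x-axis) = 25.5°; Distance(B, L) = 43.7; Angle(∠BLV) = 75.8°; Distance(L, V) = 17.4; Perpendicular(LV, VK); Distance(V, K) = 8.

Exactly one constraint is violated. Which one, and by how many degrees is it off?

Perpendicular(LV, VK) — off by 8.30°.

B = (0.00, 0.00) ✓; BL at 25.50° ✓; |BL| = 43.70 ✓; ∠BLV = 75.80° ✓; |LV| = 17.40 ✓; ∠(LV, VK) = 81.70° ✗; |VK| = 8.000 ✓.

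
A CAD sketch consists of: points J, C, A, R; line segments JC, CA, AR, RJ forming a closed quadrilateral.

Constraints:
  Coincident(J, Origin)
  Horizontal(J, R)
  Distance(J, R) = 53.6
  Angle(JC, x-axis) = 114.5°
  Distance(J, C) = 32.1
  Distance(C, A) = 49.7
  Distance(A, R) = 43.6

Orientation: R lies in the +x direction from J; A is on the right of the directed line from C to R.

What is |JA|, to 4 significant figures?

18.14

Checks: JC at 114.5° ✓; |CA| = 49.70 ✓; |AR| = 43.60 ✓.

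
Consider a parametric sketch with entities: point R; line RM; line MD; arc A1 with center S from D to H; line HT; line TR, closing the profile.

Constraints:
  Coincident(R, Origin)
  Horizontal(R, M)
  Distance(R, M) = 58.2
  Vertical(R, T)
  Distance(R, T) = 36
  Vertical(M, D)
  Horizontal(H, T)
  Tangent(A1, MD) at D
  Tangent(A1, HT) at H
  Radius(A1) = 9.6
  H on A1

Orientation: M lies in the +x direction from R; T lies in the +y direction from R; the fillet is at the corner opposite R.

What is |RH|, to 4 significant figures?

60.48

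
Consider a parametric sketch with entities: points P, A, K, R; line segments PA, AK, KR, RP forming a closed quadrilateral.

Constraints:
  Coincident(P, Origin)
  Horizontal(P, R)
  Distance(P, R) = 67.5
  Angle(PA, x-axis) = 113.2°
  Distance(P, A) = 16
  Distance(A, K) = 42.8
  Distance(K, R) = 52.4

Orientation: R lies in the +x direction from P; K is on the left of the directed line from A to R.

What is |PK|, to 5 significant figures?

47.741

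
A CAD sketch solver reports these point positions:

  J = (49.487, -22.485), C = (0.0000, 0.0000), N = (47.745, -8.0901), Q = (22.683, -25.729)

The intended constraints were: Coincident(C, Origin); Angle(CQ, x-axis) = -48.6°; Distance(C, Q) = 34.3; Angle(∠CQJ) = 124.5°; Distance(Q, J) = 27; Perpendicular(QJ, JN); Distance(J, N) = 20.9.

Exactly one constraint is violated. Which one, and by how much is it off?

Distance(J, N) = 20.9 — off by 6.40.

C = (0.00, 0.00) ✓; CQ at -48.60° ✓; |CQ| = 34.30 ✓; ∠CQJ = 124.5° ✓; |QJ| = 27.00 ✓; ∠(QJ, JN) = 90.00° ✓; |JN| = 14.50 ✗.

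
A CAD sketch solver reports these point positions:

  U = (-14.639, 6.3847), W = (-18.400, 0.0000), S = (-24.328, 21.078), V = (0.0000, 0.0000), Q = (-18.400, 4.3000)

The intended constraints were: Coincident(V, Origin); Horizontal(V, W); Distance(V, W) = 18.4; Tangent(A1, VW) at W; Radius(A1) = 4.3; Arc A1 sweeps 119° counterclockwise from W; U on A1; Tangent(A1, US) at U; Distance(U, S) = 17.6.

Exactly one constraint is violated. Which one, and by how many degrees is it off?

Tangent(A1, US) at U — off by 4.40°.

V = (0.00, 0.00) ✓; V.y = 0.00, W.y = 0.00 ✓; |VW| = 18.40 ✓; ∠(QW, WV) = 90.00° ✓; |QW| = 4.300 ✓; bearing(Q→U) − bearing(Q→W) = 119.0° ✓; |QU| = 4.300 ✓; ∠(QU, US) = 85.60° ✗; |US| = 17.60 ✓.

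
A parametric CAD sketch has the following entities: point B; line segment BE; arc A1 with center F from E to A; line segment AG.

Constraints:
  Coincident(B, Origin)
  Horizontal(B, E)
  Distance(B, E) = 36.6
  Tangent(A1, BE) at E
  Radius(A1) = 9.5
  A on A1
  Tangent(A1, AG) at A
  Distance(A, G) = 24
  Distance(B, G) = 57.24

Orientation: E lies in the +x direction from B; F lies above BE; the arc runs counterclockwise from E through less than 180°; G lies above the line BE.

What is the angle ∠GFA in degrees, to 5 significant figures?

68.405°

B is at the origin; B and E share the same y with |BE| = 36.6 and E on the +x side, so E = (36.600, 0.0000). The tangent condition forces FE to be normal to BE, so F = E + (0, 9.5) = (36.600, 9.5000). Since FA ⟂ AG (tangency), |FG| = √(9.5² + 24.0²) = 25.812 regardless of where A sits on A1. So G lies on both circle(B, 57.24) and circle(F, 25.812); the above-BE intersection is G = (46.542, 33.320). A is the foot of the tangent from G: A = (46.098, 9.3243).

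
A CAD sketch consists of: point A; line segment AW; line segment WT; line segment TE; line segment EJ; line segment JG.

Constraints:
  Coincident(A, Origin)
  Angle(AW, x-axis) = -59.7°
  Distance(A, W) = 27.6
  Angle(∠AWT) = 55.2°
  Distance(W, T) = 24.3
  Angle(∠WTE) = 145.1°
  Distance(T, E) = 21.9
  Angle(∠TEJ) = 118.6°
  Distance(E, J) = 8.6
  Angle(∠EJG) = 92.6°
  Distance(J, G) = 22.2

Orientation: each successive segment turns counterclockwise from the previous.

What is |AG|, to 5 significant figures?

4.5555

A is at the origin; AW runs at -59.7° with length 27.6, so W = (13.925, -23.830). ∠AWT = 55.2° gives WT at 65.100° from the x-axis; with |WT| = 24.3, T = (24.156, -1.7885). ∠WTE = 145.1° gives TE at 100.00° from the x-axis; with |TE| = 21.9, E = (20.353, 19.779). ∠TEJ = 118.6° gives EJ at 161.40° from the x-axis; with |EJ| = 8.6, J = (12.202, 22.522). ∠EJG = 92.6° gives JG at -111.20° from the x-axis; with |JG| = 22.2, G = (4.1744, 1.8242). Then |AG| = |G − A| = 4.5555.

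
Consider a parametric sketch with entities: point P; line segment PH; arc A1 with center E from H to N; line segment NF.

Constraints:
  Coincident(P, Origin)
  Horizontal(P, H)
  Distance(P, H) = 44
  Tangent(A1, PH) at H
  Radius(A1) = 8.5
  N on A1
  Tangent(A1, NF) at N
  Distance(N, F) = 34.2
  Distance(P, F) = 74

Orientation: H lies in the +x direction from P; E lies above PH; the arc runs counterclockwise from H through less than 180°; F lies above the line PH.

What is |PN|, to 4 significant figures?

52.29

Checks: |EN| = 8.500 ✓; ∠(EN, NF) = 90.00° ✓; |NF| = 34.20 ✓; |PF| = 74.00 ✓.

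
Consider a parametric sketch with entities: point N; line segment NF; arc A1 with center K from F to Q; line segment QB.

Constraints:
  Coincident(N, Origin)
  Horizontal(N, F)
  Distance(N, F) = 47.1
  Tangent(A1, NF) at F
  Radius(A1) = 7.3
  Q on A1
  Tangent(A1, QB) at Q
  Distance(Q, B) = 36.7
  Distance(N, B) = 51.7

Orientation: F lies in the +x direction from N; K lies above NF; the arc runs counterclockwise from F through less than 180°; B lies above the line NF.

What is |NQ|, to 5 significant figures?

54.242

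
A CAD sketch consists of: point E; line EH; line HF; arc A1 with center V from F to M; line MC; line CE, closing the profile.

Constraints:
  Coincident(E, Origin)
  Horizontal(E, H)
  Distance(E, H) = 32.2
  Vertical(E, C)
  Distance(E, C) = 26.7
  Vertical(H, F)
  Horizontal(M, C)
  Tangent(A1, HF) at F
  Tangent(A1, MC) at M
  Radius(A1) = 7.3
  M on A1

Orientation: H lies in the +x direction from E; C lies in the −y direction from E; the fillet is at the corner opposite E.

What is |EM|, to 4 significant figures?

36.51

E is at the origin; E and H share the same y with |EH| = 32.2 and H on the +x side, so H = (32.20, 0.000). E and C share the same x with |EC| = 26.7 and C on the −y side, so C = (0.000, -26.70). The virtual corner opposite E is at (32.20, -26.70). Tangency of A1 to HF means the radius VF is perpendicular to HF and tangency of A1 to MC means the radius VM is perpendicular to MC, with radius 7.3, so the center V sits 7.3 in from both sides at V = (24.90, -19.40). That places the tangent points at F = (32.20, -19.40) on HF and M = (24.90, -26.70) on MC. Then |EM| = |M − E| = 36.51.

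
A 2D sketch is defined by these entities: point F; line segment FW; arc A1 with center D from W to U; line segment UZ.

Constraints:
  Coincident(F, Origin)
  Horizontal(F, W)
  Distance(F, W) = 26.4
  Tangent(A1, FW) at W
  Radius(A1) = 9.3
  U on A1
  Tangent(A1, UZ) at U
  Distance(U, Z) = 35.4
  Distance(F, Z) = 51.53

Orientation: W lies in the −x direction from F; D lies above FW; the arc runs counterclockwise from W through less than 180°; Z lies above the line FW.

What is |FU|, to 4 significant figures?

20.45

F is at the origin; F and W share the same y with |FW| = 26.4 and W on the −x side, so W = (-26.40, 0.000). Since A1 is tangent to FW there, DW ⟂ FW, so D = W + (0, 9.3) = (-26.40, 9.300). Since DU ⟂ UZ (tangency), |DZ| = √(9.3² + 35.4²) = 36.60 regardless of where U sits on A1. So Z lies on both circle(F, 51.53) and circle(D, 36.60); the above-FW intersection is Z = (-23.62, 45.80). U is the foot of the tangent from Z: U = (-17.25, 10.97).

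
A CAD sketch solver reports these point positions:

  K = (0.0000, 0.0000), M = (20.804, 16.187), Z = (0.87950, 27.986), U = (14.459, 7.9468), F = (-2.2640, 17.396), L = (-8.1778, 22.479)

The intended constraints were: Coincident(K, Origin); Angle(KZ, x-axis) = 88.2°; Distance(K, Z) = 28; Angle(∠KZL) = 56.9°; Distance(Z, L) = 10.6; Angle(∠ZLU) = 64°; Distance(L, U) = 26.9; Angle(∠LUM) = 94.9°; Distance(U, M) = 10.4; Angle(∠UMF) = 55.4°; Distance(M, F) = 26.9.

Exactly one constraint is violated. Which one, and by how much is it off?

Distance(M, F) = 26.9 — off by 3.80.

K = (0.00, 0.00) ✓; KZ at 88.20° ✓; |KZ| = 28.00 ✓; ∠KZL = 56.90° ✓; |ZL| = 10.60 ✓; ∠ZLU = 64.00° ✓; |LU| = 26.90 ✓; ∠LUM = 94.90° ✓; |UM| = 10.40 ✓; ∠UMF = 55.40° ✓; |MF| = 23.10 ✗.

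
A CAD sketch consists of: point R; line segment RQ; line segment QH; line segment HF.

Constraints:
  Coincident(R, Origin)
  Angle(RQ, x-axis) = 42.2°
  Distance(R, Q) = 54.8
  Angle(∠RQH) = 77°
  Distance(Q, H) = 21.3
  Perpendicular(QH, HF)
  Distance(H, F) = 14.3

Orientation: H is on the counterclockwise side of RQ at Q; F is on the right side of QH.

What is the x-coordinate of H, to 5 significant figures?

23.106

R is at the origin; RQ runs at 42.2° with length 54.8, so Q = 54.8·(cos 42.2°, sin 42.2°) = (40.596, 36.810). ∠RQH = 77.0°, so QH runs at 42.2° + (180° − 77.0°) = 145.20° from the x-axis; with |QH| = 21.3, H = Q + 21.3·(cos 145.20°, sin 145.20°) = (23.106, 48.966). So H.x = 23.106.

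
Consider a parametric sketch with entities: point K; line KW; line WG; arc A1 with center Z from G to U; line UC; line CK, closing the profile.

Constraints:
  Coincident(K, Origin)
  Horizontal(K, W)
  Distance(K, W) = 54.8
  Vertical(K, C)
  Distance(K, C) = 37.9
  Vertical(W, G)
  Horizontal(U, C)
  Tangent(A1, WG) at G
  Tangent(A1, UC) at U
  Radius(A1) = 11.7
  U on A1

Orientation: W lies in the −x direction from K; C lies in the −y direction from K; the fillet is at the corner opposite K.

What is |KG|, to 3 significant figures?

60.7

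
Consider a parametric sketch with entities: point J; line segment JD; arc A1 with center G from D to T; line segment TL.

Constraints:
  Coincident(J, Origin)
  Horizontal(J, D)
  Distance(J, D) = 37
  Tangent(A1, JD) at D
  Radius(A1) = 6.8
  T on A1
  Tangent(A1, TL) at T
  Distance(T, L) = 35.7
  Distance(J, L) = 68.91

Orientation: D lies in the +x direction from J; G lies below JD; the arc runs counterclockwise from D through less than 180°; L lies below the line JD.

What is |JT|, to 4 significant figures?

34.52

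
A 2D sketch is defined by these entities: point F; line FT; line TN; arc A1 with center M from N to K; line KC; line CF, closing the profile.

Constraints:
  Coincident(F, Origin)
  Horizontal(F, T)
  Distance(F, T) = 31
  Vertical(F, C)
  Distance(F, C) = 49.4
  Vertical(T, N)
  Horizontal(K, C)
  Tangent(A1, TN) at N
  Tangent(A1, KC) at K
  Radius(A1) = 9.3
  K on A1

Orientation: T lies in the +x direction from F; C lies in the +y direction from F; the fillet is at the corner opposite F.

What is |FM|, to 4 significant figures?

45.59

F and C share the same x with |FC| = 49.4 and C on the +y side, so C = (0.000, 49.40). The virtual corner opposite F is at (31.00, 49.40). Tangency of A1 to TN means the radius MN is perpendicular to TN and the tangent condition forces MK to be normal to KC, with radius 9.3, so the center M sits 9.3 in from both sides at M = (21.70, 40.10). Then |FM| = |M − F| = 45.59.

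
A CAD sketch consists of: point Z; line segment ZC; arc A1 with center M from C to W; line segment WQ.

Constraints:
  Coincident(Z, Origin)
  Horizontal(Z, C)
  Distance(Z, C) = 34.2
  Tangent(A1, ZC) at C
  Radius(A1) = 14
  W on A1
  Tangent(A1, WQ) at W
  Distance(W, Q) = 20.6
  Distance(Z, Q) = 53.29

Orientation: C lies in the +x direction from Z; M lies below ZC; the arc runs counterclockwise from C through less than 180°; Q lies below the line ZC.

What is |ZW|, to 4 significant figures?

32.76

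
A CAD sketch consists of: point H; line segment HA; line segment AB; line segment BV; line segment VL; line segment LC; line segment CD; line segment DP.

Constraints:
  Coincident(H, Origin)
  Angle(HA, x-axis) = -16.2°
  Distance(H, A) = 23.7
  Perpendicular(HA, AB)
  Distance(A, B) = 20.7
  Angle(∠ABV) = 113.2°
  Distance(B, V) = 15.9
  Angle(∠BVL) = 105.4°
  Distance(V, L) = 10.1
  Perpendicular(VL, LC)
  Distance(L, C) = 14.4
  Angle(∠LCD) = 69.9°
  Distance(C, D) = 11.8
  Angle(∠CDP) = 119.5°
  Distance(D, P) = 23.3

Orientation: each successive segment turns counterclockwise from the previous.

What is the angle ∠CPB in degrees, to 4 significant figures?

27.68°

H is at the origin; HA runs at -16.2° with length 23.7, so A = (22.76, -6.612). The perpendicularity gives AB at right angles to HA, so AB runs at 73.80°; with |AB| = 20.7, B = (28.53, 13.27). ∠ABV = 113.2° gives BV at 140.6° from the x-axis; with |BV| = 15.9, V = (16.25, 23.36). ∠BVL = 105.4° gives VL at -144.8° from the x-axis; with |VL| = 10.1, L = (7.994, 17.54). VL ⟂ LC, so LC runs at -54.80°; with |LC| = 14.4, C = (16.30, 5.769). ∠LCD = 69.9° gives CD at 55.30° from the x-axis; with |CD| = 11.8, D = (23.01, 15.47). ∠CDP = 119.5° gives DP at 115.8° from the x-axis; with |DP| = 23.3, P = (12.87, 36.45). Then cos ∠CPB = PC·PB / (|PC||PB|), giving 27.68°.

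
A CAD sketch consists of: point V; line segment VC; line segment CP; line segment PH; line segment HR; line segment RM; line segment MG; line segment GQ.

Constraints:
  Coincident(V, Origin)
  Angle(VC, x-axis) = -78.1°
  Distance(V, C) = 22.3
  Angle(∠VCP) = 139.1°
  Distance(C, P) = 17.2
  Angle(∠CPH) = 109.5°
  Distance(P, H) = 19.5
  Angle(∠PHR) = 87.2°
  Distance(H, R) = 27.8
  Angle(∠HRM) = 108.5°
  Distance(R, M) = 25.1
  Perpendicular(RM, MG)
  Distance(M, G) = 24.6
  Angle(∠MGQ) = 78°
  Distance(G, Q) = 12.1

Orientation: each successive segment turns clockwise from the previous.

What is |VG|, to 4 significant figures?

30.14

V is at the origin; VC runs at -78.1° with length 22.3, so C = (4.598, -21.82). ∠VCP = 139.1° gives CP at -119.0° from the x-axis; with |CP| = 17.2, P = (-3.740, -36.86). ∠CPH = 109.5° gives PH at 170.5° from the x-axis; with |PH| = 19.5, H = (-22.97, -33.65). ∠PHR = 87.2° gives HR at 77.70° from the x-axis; with |HR| = 27.8, R = (-17.05, -6.484). ∠HRM = 108.5° gives RM at 6.200° from the x-axis; with |RM| = 25.1, M = (7.902, -3.773). RM ⟂ MG, so MG runs at -83.80°; with |MG| = 24.6, G = (10.56, -28.23). Then |VG| = |G − V| = 30.14.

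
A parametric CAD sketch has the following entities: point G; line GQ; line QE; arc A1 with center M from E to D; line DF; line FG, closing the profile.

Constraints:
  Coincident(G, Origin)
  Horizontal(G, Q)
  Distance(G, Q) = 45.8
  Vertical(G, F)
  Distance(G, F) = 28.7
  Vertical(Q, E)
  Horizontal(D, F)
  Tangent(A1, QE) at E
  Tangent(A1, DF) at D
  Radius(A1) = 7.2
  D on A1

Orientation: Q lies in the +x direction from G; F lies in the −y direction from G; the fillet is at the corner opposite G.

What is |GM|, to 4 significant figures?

44.18

G is at the origin; GQ is horizontal with |GQ| = 45.8 and Q on the +x side, so Q = (45.80, 0.000). GF is vertical with |GF| = 28.7 and F on the −y side, so F = (0.000, -28.70). The virtual corner opposite G is at (45.80, -28.70). The tangent condition forces ME to be normal to QE and A1 meets DF tangentially, so MD is at right angles to DF, with radius 7.2, so the center M sits 7.2 in from both sides at M = (38.60, -21.50). Then |GM| = |M − G| = 44.18.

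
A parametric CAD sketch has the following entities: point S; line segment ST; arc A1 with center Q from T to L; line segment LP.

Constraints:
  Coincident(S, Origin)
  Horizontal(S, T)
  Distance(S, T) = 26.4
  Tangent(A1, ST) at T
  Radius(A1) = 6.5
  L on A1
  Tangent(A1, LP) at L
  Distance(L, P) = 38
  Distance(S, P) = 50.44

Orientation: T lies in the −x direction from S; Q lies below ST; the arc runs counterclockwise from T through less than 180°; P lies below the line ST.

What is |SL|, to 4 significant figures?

33.69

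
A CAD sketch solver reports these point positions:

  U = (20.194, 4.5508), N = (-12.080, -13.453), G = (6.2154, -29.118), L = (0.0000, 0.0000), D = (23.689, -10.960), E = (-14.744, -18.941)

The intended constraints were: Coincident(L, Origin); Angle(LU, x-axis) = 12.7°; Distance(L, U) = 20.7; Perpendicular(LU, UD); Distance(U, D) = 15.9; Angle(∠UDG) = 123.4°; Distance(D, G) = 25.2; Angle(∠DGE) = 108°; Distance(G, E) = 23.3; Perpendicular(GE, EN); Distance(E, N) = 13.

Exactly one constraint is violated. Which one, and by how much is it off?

Distance(E, N) = 13 — off by 6.90.

L = (0.00, 0.00) ✓; LU at 12.70° ✓; |LU| = 20.70 ✓; ∠(LU, UD) = 90.00° ✓; |UD| = 15.90 ✓; ∠UDG = 123.4° ✓; |DG| = 25.20 ✓; ∠DGE = 108.0° ✓; |GE| = 23.30 ✓; ∠(GE, EN) = 89.99° ✓; |EN| = 6.100 ✗.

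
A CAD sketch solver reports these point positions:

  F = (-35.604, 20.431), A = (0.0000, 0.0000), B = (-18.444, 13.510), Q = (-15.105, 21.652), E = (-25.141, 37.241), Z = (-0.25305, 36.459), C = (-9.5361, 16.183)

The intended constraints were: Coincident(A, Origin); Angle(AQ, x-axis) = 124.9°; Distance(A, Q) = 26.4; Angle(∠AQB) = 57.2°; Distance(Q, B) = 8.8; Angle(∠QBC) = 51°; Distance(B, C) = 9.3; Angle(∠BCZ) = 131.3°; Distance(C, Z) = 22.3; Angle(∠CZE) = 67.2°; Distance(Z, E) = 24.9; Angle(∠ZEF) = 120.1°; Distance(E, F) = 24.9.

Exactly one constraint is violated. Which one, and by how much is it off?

Distance(E, F) = 24.9 — off by 5.10.

A = (0.00, 0.00) ✓; AQ at 124.9° ✓; |AQ| = 26.40 ✓; ∠AQB = 57.20° ✓; |QB| = 8.800 ✓; ∠QBC = 51.00° ✓; |BC| = 9.300 ✓; ∠BCZ = 131.3° ✓; |CZ| = 22.30 ✓; ∠CZE = 67.20° ✓; |ZE| = 24.90 ✓; ∠ZEF = 120.1° ✓; |EF| = 19.80 ✗.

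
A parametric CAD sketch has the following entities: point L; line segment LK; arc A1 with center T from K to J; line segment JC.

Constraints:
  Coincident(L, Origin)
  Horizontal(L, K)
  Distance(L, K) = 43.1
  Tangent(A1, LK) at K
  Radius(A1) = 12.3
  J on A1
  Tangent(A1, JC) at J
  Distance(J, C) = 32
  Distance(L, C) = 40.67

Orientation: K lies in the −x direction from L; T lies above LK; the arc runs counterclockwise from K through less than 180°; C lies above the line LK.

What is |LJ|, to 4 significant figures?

32.72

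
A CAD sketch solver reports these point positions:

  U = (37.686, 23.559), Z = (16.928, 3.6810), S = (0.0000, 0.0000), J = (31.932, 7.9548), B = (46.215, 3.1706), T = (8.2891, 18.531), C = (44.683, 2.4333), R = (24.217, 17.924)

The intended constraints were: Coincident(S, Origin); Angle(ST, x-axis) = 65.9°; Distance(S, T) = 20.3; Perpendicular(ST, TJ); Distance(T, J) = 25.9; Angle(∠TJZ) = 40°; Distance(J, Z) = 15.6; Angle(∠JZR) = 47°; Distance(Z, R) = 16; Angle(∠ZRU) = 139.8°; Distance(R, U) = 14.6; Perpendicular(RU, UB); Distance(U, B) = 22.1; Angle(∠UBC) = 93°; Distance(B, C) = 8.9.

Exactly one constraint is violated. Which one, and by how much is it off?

Distance(B, C) = 8.9 — off by 7.20.

S = (0.00, 0.00) ✓; ST at 65.90° ✓; |ST| = 20.30 ✓; ∠(ST, TJ) = 90.00° ✓; |TJ| = 25.90 ✓; ∠TJZ = 40.00° ✓; |JZ| = 15.60 ✓; ∠JZR = 47.00° ✓; |ZR| = 16.00 ✓; ∠ZRU = 139.8° ✓; |RU| = 14.60 ✓; ∠(RU, UB) = 90.00° ✓; |UB| = 22.10 ✓; ∠UBC = 93.00° ✓; |BC| = 1.700 ✗.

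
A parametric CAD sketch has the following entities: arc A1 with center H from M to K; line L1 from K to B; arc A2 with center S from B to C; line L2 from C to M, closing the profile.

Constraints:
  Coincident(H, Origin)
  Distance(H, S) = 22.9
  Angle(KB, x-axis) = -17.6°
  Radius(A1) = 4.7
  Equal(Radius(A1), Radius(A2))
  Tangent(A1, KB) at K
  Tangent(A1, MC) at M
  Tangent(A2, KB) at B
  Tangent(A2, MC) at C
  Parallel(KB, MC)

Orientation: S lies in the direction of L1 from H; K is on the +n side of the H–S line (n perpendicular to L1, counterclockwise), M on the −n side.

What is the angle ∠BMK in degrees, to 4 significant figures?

67.68°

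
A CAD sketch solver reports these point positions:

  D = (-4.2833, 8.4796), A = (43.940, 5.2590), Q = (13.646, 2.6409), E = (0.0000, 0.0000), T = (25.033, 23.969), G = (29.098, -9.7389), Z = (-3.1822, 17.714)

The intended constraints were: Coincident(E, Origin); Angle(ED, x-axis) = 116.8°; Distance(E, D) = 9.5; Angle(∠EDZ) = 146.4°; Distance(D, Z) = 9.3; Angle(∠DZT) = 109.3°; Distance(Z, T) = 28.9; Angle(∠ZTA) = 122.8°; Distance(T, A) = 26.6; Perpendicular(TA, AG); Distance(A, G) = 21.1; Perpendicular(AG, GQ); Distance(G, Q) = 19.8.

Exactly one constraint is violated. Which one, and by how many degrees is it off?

Perpendicular(AG, GQ) — off by 6.00°.

E = (0.00, 0.00) ✓; ED at 116.8° ✓; |ED| = 9.500 ✓; ∠EDZ = 146.4° ✓; |DZ| = 9.300 ✓; ∠DZT = 109.3° ✓; |ZT| = 28.90 ✓; ∠ZTA = 122.8° ✓; |TA| = 26.60 ✓; ∠(TA, AG) = 90.00° ✓; |AG| = 21.10 ✓; ∠(AG, GQ) = 84.00° ✗; |GQ| = 19.80 ✓.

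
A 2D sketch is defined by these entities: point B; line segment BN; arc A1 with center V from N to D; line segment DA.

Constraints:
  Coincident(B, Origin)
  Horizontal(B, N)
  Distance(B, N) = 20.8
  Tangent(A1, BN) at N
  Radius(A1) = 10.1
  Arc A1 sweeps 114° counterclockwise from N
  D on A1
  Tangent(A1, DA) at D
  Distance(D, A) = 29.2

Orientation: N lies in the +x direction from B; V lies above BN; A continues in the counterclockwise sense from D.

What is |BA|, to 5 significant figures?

44.731

B is at the origin; B and N share the same y with |BN| = 20.8 and N on the +x side, so N = (20.800, 0.0000). The tangent condition forces VN to be normal to BN, so V = N + (0, 10.1) = (20.800, 10.100). On A1, N sits at bearing -90° from V; a 114° counterclockwise sweep puts D at bearing 24°, so D = V + 10.1·(cos 24°, sin 24°) = (30.027, 14.208). Tangency of A1 to DA means the radius VD is perpendicular to DA, so DA runs along (−sin 24°, cos 24°); with |DA| = 29.2, A = (18.150, 40.884). Then |BA| = |A − B| = 44.731.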